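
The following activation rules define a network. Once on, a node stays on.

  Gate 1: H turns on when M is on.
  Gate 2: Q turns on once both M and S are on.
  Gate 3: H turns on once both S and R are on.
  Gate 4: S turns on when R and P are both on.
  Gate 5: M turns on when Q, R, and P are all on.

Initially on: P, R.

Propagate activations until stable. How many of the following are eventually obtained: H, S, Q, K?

2

Gate 4: R and P on → S on.
S and R are on, so H turns on (Gate 3).
H: reached.
S: reached.
Q would need M and S (Gate 2), but M never turns on.
No rule produces K, and it is not given.
Reached: H and S — 2 of the 4.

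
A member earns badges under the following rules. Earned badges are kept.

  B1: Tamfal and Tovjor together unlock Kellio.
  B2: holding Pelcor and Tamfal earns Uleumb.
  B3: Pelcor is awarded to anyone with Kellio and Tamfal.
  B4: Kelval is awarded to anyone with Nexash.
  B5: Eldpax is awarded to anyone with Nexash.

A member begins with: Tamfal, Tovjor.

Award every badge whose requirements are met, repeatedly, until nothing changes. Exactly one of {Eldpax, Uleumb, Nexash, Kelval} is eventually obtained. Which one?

Uleumb

With Tamfal and Tovjor, Kellio is earned (B1).
With Kellio and Tamfal, Pelcor is earned (B3).
With Pelcor and Tamfal, Uleumb is earned (B2).
Eldpax would need Nexash (B5), but Nexash is never earned. Kelval would need Nexash (B4), but Nexash is never earned. No rule produces Nexash, and it is not given.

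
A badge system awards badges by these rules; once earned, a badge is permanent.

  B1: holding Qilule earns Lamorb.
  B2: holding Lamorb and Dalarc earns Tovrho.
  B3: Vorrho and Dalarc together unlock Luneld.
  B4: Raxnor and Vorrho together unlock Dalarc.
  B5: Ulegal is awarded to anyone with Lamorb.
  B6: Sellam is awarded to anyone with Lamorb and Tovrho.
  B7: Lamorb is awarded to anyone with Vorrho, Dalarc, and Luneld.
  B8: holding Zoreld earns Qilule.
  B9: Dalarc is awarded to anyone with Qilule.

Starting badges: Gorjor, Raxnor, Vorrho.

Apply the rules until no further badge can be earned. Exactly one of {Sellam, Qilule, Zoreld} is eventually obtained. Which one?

With Raxnor and Vorrho, Dalarc is earned (B4).
With Vorrho and Dalarc, Luneld is earned (B3).
With Vorrho, Dalarc, and Luneld, Lamorb is earned (B7).
With Lamorb and Dalarc, Tovrho is earned (B2).
With Lamorb and Tovrho, Sellam is earned (B6).
No rule produces Zoreld, and it is not given. Qilule would need Zoreld (B8), but Zoreld is never earned.

Sellam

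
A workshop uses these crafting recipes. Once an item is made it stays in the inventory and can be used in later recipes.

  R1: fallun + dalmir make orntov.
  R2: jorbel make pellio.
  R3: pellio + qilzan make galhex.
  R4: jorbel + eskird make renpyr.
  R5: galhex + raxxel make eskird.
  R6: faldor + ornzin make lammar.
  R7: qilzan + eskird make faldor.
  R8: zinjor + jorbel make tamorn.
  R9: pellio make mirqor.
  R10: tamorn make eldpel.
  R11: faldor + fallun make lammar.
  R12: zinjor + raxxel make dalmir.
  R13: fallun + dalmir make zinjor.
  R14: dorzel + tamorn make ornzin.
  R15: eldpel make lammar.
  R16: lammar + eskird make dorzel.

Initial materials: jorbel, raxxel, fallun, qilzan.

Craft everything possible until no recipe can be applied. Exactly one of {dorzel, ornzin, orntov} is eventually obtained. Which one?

jorbel → pellio (R2).
pellio + qilzan → galhex (R3).
Using R5, galhex and raxxel make eskird.
qilzan + eskird → faldor (R7).
faldor + fallun → lammar (R11).
Using R16, lammar and eskird make dorzel.
orntov would need fallun and dalmir (R1), but dalmir is never obtained. ornzin would need dorzel and tamorn (R14), but tamorn is never obtained.

dorzel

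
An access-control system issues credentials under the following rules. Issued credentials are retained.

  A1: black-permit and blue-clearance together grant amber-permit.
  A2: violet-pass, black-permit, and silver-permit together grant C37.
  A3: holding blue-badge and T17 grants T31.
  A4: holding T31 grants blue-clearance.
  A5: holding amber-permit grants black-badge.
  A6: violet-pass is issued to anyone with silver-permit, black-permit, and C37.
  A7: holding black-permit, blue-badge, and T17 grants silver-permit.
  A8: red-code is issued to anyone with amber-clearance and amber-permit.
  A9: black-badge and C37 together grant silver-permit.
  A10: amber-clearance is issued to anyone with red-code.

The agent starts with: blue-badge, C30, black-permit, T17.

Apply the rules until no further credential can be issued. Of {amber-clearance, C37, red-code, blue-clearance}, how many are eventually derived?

Holding blue-badge and T17 grants T31 (A3).
Holding T31 grants blue-clearance (A4).
amber-clearance would need red-code (A10), but red-code is never granted.
C37 would need violet-pass, black-permit, and silver-permit (A2), but violet-pass is never granted.
red-code would need amber-clearance and amber-permit (A8), but amber-clearance is never granted.
blue-clearance: reached.
Reached: blue-clearance — 1 of the 4.

1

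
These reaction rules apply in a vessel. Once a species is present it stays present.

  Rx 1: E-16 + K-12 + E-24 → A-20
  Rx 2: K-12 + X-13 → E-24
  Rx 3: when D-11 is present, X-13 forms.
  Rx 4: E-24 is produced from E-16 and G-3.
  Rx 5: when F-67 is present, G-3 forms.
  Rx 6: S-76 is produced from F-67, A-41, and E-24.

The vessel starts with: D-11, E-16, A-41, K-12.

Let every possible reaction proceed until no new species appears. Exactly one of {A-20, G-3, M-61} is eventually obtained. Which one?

A-20

D-11 present → X-13 forms (Rx 3).
K-12 and X-13 present → E-24 forms (Rx 2).
E-16, K-12, and E-24 present → A-20 forms (Rx 1).
No rule produces M-61, and it is not given. G-3 would need F-67 (Rx 5), but F-67 never forms.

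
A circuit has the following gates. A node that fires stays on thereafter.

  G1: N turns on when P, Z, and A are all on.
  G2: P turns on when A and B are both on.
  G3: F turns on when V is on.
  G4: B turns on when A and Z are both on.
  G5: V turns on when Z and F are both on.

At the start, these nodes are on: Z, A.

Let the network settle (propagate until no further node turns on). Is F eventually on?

No

F would need V (G3), but V never turns on.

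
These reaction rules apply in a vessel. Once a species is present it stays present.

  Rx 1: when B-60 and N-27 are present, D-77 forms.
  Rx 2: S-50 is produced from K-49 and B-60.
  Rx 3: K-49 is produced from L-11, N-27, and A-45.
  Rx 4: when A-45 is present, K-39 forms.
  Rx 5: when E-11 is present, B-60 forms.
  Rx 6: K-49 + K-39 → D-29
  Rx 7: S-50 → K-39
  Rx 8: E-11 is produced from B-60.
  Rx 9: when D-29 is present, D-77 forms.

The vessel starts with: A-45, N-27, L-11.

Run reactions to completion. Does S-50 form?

No

S-50 would need K-49 and B-60 (Rx 2), but B-60 never forms.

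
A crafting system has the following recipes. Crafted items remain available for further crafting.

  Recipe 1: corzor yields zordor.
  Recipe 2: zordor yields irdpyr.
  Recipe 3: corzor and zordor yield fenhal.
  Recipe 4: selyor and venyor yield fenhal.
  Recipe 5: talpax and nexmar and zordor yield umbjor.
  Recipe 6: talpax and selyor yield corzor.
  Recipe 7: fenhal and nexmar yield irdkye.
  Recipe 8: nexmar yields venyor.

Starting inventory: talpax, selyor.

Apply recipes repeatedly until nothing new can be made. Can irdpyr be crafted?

Yes

Using Recipe 6, talpax and selyor make corzor.
Using Recipe 1, corzor makes zordor.
zordor → irdpyr (Recipe 2).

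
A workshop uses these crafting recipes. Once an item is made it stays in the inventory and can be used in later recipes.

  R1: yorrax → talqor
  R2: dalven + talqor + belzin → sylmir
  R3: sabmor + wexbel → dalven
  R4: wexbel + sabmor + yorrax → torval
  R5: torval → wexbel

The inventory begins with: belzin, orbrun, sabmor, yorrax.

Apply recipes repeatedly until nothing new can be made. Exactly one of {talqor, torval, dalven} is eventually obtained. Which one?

talqor

yorrax → talqor (R1).
torval would need wexbel, sabmor, and yorrax (R4), but wexbel is never obtained. dalven would need sabmor and wexbel (R3), but wexbel is never obtained.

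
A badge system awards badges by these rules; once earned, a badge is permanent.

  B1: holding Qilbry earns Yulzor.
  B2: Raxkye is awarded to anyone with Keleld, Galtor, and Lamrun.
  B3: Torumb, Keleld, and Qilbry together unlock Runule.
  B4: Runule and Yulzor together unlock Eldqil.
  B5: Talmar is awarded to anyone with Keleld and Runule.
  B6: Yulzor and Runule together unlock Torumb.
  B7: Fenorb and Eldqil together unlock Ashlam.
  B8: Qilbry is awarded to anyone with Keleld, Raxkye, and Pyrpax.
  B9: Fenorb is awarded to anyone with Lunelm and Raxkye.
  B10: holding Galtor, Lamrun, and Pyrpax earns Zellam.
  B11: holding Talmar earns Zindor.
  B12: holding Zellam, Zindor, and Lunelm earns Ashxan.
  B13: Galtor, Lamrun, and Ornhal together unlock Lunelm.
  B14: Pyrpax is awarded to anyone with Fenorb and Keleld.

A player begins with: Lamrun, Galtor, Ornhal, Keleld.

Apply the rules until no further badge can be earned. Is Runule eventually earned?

Runule would need Torumb, Keleld, and Qilbry (B3), but Torumb is never earned.

No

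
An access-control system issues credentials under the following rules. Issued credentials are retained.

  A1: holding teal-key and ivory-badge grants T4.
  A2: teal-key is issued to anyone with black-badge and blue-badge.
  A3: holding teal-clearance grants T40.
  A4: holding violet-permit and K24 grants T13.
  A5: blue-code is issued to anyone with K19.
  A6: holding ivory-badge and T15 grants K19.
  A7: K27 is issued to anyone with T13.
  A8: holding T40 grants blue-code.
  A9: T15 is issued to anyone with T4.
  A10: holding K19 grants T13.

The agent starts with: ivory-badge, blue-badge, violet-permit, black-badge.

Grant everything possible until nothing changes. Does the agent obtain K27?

Holding black-badge and blue-badge grants teal-key (A2).
Holding teal-key and ivory-badge grants T4 (A1).
Holding T4 grants T15 (A9).
Holding ivory-badge and T15 grants K19 (A6).
Holding K19 grants T13 (A10).
Holding T13 grants K27 (A7).

Yes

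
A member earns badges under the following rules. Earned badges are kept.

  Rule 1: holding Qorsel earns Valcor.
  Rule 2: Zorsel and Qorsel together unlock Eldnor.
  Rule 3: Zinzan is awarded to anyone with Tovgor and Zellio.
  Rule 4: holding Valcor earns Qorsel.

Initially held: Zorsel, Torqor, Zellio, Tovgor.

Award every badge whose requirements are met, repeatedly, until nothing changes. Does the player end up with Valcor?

Valcor would need Qorsel (Rule 1), but Qorsel is never earned.

No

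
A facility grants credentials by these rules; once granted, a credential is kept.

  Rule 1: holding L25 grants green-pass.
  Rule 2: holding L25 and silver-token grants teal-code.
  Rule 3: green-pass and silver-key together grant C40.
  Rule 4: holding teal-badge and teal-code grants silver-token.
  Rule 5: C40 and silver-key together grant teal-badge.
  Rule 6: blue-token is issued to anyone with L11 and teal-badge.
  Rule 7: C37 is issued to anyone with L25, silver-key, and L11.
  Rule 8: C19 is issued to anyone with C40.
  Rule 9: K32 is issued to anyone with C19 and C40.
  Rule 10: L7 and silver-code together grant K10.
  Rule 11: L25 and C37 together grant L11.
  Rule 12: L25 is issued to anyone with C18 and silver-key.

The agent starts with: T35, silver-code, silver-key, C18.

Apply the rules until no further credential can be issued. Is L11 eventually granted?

L11 would need L25 and C37 (Rule 11), but C37 is never granted.

No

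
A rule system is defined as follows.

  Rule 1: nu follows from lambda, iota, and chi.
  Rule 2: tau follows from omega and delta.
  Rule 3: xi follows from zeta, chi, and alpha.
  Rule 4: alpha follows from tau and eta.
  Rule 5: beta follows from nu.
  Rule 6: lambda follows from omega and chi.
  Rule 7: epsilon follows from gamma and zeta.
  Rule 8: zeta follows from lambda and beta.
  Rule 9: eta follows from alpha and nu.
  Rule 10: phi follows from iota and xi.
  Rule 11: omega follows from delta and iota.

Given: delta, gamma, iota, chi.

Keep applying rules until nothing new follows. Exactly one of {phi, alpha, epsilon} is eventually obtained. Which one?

delta and iota hold, so omega follows (Rule 11).
From omega and chi, Rule 6 gives lambda.
lambda, iota, and chi hold, so nu follows (Rule 1).
From nu, Rule 5 gives beta.
From lambda and beta, Rule 8 gives zeta.
gamma and zeta hold, so epsilon follows (Rule 7).
alpha would need tau and eta (Rule 4), but eta is never established. phi would need iota and xi (Rule 10), but xi is never established.

epsilon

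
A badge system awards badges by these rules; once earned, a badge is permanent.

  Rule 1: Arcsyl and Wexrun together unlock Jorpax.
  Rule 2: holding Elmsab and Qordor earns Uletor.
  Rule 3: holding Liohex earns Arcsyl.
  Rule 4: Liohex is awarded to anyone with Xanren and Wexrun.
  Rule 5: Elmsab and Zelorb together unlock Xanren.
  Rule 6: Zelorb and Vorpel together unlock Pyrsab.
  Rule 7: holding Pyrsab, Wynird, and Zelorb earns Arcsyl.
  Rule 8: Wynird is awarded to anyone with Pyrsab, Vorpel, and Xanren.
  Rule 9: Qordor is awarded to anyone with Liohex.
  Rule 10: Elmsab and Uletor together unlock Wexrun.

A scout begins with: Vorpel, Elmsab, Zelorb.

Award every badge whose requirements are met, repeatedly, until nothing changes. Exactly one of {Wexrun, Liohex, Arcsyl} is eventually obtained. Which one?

Arcsyl

With Elmsab and Zelorb, Xanren is earned (Rule 5).
With Zelorb and Vorpel, Pyrsab is earned (Rule 6).
With Pyrsab, Vorpel, and Xanren, Wynird is earned (Rule 8).
With Pyrsab, Wynird, and Zelorb, Arcsyl is earned (Rule 7).
Liohex would need Xanren and Wexrun (Rule 4), but Wexrun is never earned. Wexrun would need Elmsab and Uletor (Rule 10), but Uletor is never earned.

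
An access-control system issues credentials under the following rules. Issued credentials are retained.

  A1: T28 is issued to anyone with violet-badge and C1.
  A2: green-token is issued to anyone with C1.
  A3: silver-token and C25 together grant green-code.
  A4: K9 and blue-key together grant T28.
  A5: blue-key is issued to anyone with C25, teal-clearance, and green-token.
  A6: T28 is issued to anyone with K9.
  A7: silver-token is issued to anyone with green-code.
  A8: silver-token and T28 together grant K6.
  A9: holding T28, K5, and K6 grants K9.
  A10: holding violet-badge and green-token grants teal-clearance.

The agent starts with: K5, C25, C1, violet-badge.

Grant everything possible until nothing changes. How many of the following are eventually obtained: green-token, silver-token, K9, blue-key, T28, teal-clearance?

Holding C1 grants green-token (A2).
Holding violet-badge and C1 grants T28 (A1).
Holding violet-badge and green-token grants teal-clearance (A10).
Holding C25, teal-clearance, and green-token grants blue-key (A5).
green-token: reached.
silver-token would need green-code (A7), but green-code is never granted.
K9 would need T28, K5, and K6 (A9), but K6 is never granted.
blue-key: reached.
T28: reached.
teal-clearance: reached.
Reached: green-token, blue-key, T28, and teal-clearance — 4 of the 6.

4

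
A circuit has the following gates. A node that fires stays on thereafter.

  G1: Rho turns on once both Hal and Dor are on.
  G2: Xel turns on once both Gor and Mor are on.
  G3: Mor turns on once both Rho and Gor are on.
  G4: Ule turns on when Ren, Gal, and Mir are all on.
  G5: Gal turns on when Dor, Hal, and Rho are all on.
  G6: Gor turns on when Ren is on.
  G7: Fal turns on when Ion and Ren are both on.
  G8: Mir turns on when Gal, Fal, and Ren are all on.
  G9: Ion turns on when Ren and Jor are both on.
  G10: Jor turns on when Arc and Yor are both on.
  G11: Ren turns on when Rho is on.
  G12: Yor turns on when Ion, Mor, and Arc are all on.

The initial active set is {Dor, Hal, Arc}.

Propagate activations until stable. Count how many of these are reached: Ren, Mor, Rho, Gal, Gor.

5

Hal and Dor are on, so Rho turns on (G1).
Rho is on, so Ren turns on (G11).
Dor, Hal, and Rho are on, so Gal turns on (G5).
G6: Ren on → Gor on.
Rho and Gor are on, so Mor turns on (G3).
Ren: reached.
Mor: reached.
Rho: reached.
Gal: reached.
Gor: reached.
All 5 are reached.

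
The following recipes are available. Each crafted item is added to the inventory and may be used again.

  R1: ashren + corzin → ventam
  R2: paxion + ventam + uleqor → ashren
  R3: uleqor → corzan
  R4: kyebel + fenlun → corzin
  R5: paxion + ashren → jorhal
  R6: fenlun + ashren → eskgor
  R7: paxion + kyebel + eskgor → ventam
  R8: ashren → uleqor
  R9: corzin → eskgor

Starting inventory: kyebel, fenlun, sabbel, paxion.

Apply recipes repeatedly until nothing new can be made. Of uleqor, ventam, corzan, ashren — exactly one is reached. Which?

Using R4, kyebel and fenlun make corzin.
corzin → eskgor (R9).
Using R7, paxion, kyebel, and eskgor make ventam.
corzan would need uleqor (R3), but uleqor is never obtained. uleqor would need ashren (R8), but ashren is never obtained. ashren would need paxion, ventam, and uleqor (R2), but uleqor is never obtained.

ventam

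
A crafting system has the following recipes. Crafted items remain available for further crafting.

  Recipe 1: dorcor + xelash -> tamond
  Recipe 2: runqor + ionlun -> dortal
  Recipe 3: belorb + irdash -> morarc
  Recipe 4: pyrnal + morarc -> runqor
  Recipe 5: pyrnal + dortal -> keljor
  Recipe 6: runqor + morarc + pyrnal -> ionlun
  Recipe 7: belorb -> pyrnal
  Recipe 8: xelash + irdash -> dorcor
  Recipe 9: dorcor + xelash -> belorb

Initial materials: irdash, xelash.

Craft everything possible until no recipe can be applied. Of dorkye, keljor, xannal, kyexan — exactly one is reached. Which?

Using Recipe 8, xelash and irdash make dorcor.
dorcor + xelash -> belorb (Recipe 9).
belorb + irdash -> morarc (Recipe 3).
Using Recipe 7, belorb makes pyrnal.
Using Recipe 4, pyrnal and morarc make runqor.
Using Recipe 6, runqor, morarc, and pyrnal make ionlun.
Using Recipe 2, runqor and ionlun make dortal.
pyrnal + dortal -> keljor (Recipe 5).
No rule produces kyexan, and it is not given. No rule produces dorkye, and it is not given. No rule produces xannal, and it is not given.

keljor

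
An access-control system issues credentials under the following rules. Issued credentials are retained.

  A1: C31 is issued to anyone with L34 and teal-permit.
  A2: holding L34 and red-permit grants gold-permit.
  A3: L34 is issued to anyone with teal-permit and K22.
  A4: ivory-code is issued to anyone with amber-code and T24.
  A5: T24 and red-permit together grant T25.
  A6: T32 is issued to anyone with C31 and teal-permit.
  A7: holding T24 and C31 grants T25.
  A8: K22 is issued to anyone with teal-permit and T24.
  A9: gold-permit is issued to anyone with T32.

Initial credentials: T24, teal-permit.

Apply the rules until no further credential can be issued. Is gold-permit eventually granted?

Yes

Holding teal-permit and T24 grants K22 (A8).
Holding teal-permit and K22 grants L34 (A3).
Holding L34 and teal-permit grants C31 (A1).
Holding C31 and teal-permit grants T32 (A6).
Holding T32 grants gold-permit (A9).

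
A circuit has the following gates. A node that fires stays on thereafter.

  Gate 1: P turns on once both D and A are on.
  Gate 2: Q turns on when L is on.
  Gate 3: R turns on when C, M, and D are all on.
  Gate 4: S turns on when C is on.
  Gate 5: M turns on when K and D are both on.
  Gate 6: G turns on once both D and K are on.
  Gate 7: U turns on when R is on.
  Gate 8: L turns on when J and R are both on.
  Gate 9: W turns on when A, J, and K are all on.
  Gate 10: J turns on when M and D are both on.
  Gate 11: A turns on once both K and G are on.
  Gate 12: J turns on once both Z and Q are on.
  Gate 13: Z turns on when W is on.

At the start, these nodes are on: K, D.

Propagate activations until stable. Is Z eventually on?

Gate 6: D and K on → G on.
K and D are on, so M turns on (Gate 5).
M and D are on, so J turns on (Gate 10).
Gate 11: K and G on → A on.
Gate 9: A, J, and K on → W on.
Gate 13: W on → Z on.

Yes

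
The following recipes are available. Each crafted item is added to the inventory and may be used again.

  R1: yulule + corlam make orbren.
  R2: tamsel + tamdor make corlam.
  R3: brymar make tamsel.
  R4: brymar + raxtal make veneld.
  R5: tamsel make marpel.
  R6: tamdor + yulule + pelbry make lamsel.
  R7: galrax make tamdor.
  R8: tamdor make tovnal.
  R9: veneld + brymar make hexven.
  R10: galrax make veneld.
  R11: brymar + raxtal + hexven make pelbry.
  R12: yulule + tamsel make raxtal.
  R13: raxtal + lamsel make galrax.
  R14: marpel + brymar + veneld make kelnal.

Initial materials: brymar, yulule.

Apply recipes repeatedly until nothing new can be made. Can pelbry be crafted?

Yes

Using R3, brymar makes tamsel.
Using R12, yulule and tamsel make raxtal.
Using R4, brymar and raxtal make veneld.
Using R9, veneld and brymar make hexven.
Using R11, brymar, raxtal, and hexven make pelbry.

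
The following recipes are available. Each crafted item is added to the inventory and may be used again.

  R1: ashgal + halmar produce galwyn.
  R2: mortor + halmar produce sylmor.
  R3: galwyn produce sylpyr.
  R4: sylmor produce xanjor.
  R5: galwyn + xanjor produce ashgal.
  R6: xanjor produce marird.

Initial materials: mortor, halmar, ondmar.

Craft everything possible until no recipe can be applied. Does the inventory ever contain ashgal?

No

ashgal would need galwyn and xanjor (R5), but galwyn is never obtained.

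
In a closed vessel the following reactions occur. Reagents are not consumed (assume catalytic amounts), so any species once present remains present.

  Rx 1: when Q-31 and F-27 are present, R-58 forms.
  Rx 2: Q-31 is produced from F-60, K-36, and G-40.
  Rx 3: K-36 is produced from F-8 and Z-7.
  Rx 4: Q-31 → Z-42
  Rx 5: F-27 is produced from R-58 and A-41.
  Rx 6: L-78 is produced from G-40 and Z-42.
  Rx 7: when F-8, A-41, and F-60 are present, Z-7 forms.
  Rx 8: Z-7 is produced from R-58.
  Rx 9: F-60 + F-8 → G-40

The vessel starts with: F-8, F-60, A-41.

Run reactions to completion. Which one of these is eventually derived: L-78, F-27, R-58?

F-8, A-41, and F-60 present → Z-7 forms (Rx 7).
F-60 and F-8 present → G-40 forms (Rx 9).
F-8 and Z-7 present → K-36 forms (Rx 3).
F-60, K-36, and G-40 present → Q-31 forms (Rx 2).
Q-31 present → Z-42 forms (Rx 4).
G-40 and Z-42 present → L-78 forms (Rx 6).
F-27 would need R-58 and A-41 (Rx 5), but R-58 never forms. R-58 would need Q-31 and F-27 (Rx 1), but F-27 never forms.

L-78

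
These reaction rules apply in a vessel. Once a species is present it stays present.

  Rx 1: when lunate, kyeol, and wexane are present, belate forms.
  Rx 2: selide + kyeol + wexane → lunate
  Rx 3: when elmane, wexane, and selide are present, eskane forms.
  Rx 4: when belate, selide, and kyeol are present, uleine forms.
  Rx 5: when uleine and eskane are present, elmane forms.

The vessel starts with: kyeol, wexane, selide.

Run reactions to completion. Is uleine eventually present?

selide, kyeol, and wexane present → lunate forms (Rx 2).
lunate, kyeol, and wexane present → belate forms (Rx 1).
belate, selide, and kyeol present → uleine forms (Rx 4).

Yes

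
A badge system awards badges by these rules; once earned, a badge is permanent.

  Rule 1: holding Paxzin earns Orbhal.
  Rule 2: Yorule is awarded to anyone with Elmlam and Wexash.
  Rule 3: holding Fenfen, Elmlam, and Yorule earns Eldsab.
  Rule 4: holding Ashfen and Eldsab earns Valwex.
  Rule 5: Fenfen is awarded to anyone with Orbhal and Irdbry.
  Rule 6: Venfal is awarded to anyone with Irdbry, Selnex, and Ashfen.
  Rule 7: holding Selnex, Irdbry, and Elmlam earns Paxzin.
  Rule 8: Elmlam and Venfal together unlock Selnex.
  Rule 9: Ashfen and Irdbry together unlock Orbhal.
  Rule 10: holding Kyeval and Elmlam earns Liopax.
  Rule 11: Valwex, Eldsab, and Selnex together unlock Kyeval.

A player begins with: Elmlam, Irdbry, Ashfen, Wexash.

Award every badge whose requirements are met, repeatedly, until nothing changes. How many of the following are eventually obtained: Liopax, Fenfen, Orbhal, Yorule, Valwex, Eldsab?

5

With Ashfen and Irdbry, Orbhal is earned (Rule 9).
With Elmlam and Wexash, Yorule is earned (Rule 2).
With Orbhal and Irdbry, Fenfen is earned (Rule 5).
With Fenfen, Elmlam, and Yorule, Eldsab is earned (Rule 3).
With Ashfen and Eldsab, Valwex is earned (Rule 4).
Liopax would need Kyeval and Elmlam (Rule 10), but Kyeval is never earned.
Fenfen: reached.
Orbhal: reached.
Yorule: reached.
Valwex: reached.
Eldsab: reached.
Reached: Fenfen, Orbhal, Yorule, Valwex, and Eldsab — 5 of the 6.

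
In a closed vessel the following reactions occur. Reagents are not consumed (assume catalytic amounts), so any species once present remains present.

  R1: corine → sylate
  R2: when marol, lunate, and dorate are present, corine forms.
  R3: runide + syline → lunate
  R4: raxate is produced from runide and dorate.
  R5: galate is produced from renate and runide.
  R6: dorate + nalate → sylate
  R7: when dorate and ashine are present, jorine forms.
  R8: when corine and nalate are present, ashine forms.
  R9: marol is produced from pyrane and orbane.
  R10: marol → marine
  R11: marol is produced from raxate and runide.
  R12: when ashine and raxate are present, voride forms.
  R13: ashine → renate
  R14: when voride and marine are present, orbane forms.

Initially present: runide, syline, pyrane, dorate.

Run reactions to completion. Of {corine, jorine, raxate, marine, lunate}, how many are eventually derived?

runide and dorate present → raxate forms (R4).
runide and syline present → lunate forms (R3).
raxate and runide present → marol forms (R11).
marol, lunate, and dorate present → corine forms (R2).
marol present → marine forms (R10).
corine: reached.
jorine would need dorate and ashine (R7), but ashine never forms.
raxate: reached.
marine: reached.
lunate: reached.
Reached: corine, raxate, marine, and lunate — 4 of the 5.

4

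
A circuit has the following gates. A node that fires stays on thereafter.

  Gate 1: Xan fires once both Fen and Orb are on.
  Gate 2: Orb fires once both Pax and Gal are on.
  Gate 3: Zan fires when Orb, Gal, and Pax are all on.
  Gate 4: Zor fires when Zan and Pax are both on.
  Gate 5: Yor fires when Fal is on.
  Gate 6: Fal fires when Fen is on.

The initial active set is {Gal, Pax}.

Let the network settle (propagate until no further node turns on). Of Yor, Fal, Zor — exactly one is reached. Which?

Gate 2: Pax and Gal on → Orb on.
Orb, Gal, and Pax are on, so Zan fires (Gate 3).
Gate 4: Zan and Pax on → Zor on.
Yor would need Fal (Gate 5), but Fal never turns on. Fal would need Fen (Gate 6), but Fen never turns on.

Zor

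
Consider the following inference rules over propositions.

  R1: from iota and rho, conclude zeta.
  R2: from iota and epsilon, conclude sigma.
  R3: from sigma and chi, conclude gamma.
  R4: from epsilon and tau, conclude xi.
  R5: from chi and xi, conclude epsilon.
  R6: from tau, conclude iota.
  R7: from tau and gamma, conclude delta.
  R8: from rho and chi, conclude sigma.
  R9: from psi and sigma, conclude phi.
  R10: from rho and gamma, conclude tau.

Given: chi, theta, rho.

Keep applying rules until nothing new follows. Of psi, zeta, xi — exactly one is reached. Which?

zeta

From rho and chi, R8 gives sigma.
sigma and chi hold, so gamma follows (R3).
rho and gamma hold, so tau follows (R10).
From tau, R6 gives iota.
From iota and rho, R1 gives zeta.
No rule produces psi, and it is not given. xi would need epsilon and tau (R4), but epsilon is never established.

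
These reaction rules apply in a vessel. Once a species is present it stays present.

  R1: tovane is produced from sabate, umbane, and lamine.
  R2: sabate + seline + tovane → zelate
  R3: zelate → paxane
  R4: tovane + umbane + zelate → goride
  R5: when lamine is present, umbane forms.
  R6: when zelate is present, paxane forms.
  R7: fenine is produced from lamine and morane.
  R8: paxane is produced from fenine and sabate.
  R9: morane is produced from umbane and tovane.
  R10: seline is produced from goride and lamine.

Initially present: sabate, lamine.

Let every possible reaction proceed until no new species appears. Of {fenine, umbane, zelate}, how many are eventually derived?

2

lamine present → umbane forms (R5).
sabate, umbane, and lamine present → tovane forms (R1).
umbane and tovane present → morane forms (R9).
lamine and morane present → fenine forms (R7).
fenine: reached.
umbane: reached.
zelate would need sabate, seline, and tovane (R2), but seline never forms.
Reached: fenine and umbane — 2 of the 3.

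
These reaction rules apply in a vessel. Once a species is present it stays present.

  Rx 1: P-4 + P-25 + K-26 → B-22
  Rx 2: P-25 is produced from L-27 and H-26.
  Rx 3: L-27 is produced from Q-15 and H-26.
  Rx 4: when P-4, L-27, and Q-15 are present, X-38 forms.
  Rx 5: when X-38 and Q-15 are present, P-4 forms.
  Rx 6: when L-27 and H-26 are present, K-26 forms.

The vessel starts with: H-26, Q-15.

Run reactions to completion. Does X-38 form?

No

X-38 would need P-4, L-27, and Q-15 (Rx 4), but P-4 never forms.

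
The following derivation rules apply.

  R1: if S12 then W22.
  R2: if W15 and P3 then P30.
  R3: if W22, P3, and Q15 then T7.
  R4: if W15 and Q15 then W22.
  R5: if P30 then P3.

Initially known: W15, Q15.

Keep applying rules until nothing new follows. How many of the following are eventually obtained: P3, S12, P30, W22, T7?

1

W15 and Q15 hold, so W22 follows (R4).
P3 would need P30 (R5), but P30 is never established.
No rule produces S12, and it is not given.
P30 would need W15 and P3 (R2), but P3 is never established.
W22: reached.
T7 would need W22, P3, and Q15 (R3), but P3 is never established.
Reached: W22 — 1 of the 5.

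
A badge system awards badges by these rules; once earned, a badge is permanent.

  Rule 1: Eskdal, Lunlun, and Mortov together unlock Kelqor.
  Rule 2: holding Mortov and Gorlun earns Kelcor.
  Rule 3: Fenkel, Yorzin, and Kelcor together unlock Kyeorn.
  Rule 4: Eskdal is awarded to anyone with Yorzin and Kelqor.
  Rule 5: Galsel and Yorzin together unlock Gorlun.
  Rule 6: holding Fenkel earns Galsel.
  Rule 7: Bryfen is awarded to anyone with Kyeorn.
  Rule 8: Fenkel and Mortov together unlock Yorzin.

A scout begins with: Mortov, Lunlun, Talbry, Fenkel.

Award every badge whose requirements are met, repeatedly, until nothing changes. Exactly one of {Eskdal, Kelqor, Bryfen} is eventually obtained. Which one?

Bryfen

With Fenkel and Mortov, Yorzin is earned (Rule 8).
With Fenkel, Galsel is earned (Rule 6).
With Galsel and Yorzin, Gorlun is earned (Rule 5).
With Mortov and Gorlun, Kelcor is earned (Rule 2).
With Fenkel, Yorzin, and Kelcor, Kyeorn is earned (Rule 3).
With Kyeorn, Bryfen is earned (Rule 7).
Eskdal would need Yorzin and Kelqor (Rule 4), but Kelqor is never earned. Kelqor would need Eskdal, Lunlun, and Mortov (Rule 1), but Eskdal is never earned.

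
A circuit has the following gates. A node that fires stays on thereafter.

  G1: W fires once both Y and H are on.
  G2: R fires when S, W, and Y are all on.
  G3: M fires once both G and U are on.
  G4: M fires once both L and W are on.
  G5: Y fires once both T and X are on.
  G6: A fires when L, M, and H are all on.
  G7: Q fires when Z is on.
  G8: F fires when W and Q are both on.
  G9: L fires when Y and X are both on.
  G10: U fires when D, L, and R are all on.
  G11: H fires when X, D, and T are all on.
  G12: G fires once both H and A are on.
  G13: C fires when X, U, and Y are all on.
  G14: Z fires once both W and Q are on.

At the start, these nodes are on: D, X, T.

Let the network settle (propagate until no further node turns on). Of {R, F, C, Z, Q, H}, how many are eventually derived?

1

X, D, and T are on, so H fires (G11).
R would need S, W, and Y (G2), but S never turns on.
F would need W and Q (G8), but Q never turns on.
C would need X, U, and Y (G13), but U never turns on.
Z would need W and Q (G14), but Q never turns on.
Q would need Z (G7), but Z never turns on.
H: reached.
Reached: H — 1 of the 6.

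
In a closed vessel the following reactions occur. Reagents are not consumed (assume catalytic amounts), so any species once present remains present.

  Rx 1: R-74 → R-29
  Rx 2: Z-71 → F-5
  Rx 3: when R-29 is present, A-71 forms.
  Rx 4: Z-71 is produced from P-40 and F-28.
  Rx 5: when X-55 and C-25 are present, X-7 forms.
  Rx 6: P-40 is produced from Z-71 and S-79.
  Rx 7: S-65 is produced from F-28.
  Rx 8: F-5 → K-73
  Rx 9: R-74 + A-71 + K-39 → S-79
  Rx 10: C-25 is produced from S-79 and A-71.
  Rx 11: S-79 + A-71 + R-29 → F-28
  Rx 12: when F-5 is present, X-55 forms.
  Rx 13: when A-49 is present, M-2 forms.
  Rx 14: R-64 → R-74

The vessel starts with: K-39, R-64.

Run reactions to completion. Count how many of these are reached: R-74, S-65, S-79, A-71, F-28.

R-64 present → R-74 forms (Rx 14).
R-74 present → R-29 forms (Rx 1).
R-29 present → A-71 forms (Rx 3).
R-74, A-71, and K-39 present → S-79 forms (Rx 9).
S-79, A-71, and R-29 present → F-28 forms (Rx 11).
F-28 present → S-65 forms (Rx 7).
R-74: reached.
S-65: reached.
S-79: reached.
A-71: reached.
F-28: reached.
All 5 are reached.

5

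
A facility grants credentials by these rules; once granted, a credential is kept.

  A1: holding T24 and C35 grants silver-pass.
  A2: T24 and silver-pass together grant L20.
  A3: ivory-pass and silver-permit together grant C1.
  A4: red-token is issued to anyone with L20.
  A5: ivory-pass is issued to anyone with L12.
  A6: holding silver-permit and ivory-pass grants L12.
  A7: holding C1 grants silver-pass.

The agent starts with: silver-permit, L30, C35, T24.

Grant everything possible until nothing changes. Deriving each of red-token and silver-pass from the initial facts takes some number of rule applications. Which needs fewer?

silver-pass: Holding T24 and C35 grants silver-pass (A1). [1 rule application]
red-token: Holding T24 and C35 grants silver-pass (A1). Holding T24 and silver-pass grants L20 (A2). Holding L20 grants red-token (A4). [3 rule applications]
silver-pass needs fewer.

silver-pass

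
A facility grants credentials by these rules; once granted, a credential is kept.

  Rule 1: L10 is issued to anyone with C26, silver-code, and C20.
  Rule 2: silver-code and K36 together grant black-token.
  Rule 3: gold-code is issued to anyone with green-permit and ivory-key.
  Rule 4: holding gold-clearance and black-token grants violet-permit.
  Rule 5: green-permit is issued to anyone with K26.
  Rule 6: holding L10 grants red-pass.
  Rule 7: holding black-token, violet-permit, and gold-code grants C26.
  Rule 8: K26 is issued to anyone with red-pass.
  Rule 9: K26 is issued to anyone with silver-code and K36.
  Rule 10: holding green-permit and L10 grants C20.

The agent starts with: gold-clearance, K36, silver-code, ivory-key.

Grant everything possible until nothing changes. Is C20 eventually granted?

No

C20 would need green-permit and L10 (Rule 10), but L10 is never granted.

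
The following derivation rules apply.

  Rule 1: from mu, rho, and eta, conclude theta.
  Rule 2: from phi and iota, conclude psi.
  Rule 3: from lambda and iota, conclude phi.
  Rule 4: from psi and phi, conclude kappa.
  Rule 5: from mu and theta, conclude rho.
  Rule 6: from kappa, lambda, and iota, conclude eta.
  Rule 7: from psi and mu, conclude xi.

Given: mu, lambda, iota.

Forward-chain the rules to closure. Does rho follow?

rho would need mu and theta (Rule 5), but theta is never established.

No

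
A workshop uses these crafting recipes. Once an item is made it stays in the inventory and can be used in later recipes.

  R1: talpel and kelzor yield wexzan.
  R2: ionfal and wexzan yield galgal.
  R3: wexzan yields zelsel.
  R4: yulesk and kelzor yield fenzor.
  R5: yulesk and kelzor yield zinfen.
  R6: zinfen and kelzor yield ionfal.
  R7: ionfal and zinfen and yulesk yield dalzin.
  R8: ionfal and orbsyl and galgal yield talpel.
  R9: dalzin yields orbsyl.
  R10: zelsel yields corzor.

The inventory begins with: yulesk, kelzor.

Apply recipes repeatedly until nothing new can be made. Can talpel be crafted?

No

talpel would need ionfal, orbsyl, and galgal (R8), but galgal is never obtained.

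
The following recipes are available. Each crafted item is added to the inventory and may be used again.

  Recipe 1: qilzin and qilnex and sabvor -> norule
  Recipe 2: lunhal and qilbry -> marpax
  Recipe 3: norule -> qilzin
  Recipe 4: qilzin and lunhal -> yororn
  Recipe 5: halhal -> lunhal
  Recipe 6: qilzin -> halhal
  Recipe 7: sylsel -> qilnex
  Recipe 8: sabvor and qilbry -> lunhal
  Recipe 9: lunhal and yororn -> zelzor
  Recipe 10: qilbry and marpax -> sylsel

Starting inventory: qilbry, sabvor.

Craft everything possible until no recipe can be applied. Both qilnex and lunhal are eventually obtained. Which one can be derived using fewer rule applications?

lunhal: Using Recipe 8, sabvor and qilbry make lunhal. [1 rule application]
qilnex: Using Recipe 8, sabvor and qilbry make lunhal. lunhal and qilbry -> marpax (Recipe 2). qilbry and marpax -> sylsel (Recipe 10). Using Recipe 7, sylsel makes qilnex. [4 rule applications]
lunhal needs fewer.

lunhal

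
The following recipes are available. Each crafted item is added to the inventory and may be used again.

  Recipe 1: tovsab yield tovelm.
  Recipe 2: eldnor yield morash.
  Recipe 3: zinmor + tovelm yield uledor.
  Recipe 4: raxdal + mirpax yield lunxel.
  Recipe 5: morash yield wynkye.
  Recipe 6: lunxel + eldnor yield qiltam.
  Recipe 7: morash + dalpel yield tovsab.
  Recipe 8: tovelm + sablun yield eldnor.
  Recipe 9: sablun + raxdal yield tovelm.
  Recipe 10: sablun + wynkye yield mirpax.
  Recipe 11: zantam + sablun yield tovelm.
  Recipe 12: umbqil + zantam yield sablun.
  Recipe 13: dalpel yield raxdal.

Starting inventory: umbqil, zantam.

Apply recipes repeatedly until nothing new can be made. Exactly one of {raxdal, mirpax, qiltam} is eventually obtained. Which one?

mirpax

Using Recipe 12, umbqil and zantam make sablun.
zantam + sablun → tovelm (Recipe 11).
Using Recipe 8, tovelm and sablun make eldnor.
Using Recipe 2, eldnor makes morash.
Using Recipe 5, morash makes wynkye.
Using Recipe 10, sablun and wynkye make mirpax.
raxdal would need dalpel (Recipe 13), but dalpel is never obtained. qiltam would need lunxel and eldnor (Recipe 6), but lunxel is never obtained.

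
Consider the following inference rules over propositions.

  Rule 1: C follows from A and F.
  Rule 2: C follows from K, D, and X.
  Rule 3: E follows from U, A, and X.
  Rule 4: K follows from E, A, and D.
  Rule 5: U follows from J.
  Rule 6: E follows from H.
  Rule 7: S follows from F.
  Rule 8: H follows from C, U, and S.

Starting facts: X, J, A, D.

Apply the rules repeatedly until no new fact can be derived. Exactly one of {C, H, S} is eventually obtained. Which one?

From J, Rule 5 gives U.
U, A, and X hold, so E follows (Rule 3).
E, A, and D hold, so K follows (Rule 4).
From K, D, and X, Rule 2 gives C.
S would need F (Rule 7), but F is never established. H would need C, U, and S (Rule 8), but S is never established.

C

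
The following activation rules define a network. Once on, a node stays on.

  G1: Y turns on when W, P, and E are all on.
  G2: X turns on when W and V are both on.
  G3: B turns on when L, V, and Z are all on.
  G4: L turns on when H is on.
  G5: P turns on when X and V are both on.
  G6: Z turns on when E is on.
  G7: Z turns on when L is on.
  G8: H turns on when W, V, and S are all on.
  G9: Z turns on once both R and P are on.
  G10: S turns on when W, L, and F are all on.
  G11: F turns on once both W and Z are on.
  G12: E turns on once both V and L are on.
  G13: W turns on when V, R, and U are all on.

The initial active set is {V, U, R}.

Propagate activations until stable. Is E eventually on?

E would need V and L (G12), but L never turns on.

No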